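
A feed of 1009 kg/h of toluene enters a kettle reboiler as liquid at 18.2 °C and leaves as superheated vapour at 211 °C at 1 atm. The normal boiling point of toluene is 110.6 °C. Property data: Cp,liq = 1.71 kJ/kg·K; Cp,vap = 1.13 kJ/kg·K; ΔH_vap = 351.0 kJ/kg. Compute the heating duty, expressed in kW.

Q = 174 kW

liquid 18.2→110.6 °C: 158 kJ/kg
vaporisation at 110.6 °C: 351 kJ/kg
vapour 110.6→211 °C: 113.45 kJ/kg
Δh = 158 + 351 + 113.45 = 622.46 kJ/kg
Q = ṁ·Δh = 1009 kg/h × 622.46 kJ/kg = 628060 kJ/h
|Q| = 174.46 kW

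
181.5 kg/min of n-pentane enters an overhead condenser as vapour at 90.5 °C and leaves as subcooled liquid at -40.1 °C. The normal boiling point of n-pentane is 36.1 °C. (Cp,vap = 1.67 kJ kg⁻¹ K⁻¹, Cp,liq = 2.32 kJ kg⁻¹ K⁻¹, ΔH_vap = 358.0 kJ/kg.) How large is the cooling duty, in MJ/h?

Q_c = 6810 MJ/h

vapour 90.5→36.1 °C: -90.848 kJ/kg
condensation at 36.1 °C: -358 kJ/kg
liquid 36.1→-40.1 °C: -176.78 kJ/kg
Δh = -90.848 + -358 + -176.78 = -625.63 kJ/kg
Q = ṁ·Δh = 181.5 kg/min × -625.63 kJ/kg = -113550 kJ/min
|Q| = 1892.5 kW = 6813.1 MJ/h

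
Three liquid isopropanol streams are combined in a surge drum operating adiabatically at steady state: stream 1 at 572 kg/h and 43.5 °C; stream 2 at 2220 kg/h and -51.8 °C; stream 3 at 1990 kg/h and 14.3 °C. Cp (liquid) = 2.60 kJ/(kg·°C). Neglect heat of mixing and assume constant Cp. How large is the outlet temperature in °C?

No heat crosses the boundary, so H_out = H_in.
Σ ṁᵢCp,ᵢTᵢ = 572×2.60×43.5 + 2220×2.60×-51.8 + 1990×2.60×14.3 = -160310
Σ ṁᵢCp,ᵢ = 572×2.60 + 2220×2.60 + 1990×2.60 = 12433
T_out = -160310 / 12433 = -12.894 °C

T_out = -12.9 °C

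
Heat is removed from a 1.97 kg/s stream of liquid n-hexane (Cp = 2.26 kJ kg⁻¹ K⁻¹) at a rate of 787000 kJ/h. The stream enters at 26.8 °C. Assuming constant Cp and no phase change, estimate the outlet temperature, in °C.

Q = 787000 kJ/h = 218.61 kJ/s
ΔT = Q/(ṁ·Cp) = 218.61/(1.97×2.26) = 49.102 K
T_out = 26.8 − 49.102 = -22.302 °C

T_out = -22.3 °C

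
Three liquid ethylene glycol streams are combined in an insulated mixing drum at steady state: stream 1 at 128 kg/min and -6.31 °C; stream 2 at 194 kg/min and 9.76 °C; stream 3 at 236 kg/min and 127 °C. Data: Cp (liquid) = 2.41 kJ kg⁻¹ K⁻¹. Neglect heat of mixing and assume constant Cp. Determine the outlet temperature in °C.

Energy balance with Q = 0: Σ ṁᵢCp,ᵢ(T_out − Tᵢ) = 0
Σ ṁᵢCp,ᵢTᵢ = 128×2.41×-6.31 + 194×2.41×9.76 + 236×2.41×127 = 74849
Σ ṁᵢCp,ᵢ = 128×2.41 + 194×2.41 + 236×2.41 = 1344.8
T_out = 74849 / 1344.8 = 55.659 °C

T_out = 55.7 °C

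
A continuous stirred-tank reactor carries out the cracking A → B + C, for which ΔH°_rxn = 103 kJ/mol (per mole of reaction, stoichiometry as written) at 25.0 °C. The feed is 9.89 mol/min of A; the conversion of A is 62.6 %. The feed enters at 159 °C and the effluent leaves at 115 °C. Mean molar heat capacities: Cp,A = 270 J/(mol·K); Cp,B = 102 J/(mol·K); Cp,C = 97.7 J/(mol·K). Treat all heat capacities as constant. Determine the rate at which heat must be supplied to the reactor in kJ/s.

Extent of reaction ξ = 0.626 × 9.89 = 6.1911 mol/min
Reaction term: ξ·ΔH°_rxn = 6.1911 × 103 = 637.69 kJ/min
Sensible, feed 159→25 °C: -357.82 kJ/min
Outlet flows (mol/min): A 3.6989, B 6.1911, C 6.1911
Sensible, products 25→115 °C: 201.16 kJ/min
Q = ΔH = 481.02 kJ/min = 8.017 kW
Heat supplied = 8.017 kJ/s

Q_in = 8.02 kJ/s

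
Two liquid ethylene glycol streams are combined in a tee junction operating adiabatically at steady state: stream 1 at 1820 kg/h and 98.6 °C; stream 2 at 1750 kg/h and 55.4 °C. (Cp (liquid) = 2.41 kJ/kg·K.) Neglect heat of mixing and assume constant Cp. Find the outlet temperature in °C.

No heat crosses the boundary, so H_out = H_in.
T_out = Σ ṁᵢCp,ᵢTᵢ / Σ ṁᵢCp,ᵢ
      = 666130 / 8603.7 = 77.424 °C

T_out = 77.4 °C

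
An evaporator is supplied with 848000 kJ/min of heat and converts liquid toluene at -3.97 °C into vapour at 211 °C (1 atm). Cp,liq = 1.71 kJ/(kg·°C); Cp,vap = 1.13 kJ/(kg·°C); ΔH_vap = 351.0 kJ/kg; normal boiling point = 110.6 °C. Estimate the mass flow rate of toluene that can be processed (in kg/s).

Δh = 1.71×(110.6−-3.97) + 351.0 + 1.13×(211−110.6) = 660.37 kJ/kg
Q = 848000 kJ/min = 14133 kJ/s = 14133 kJ/s
ṁ = Q/Δh = 14133 / 660.37 = 21.402 kg/s

ṁ = 21.4 kg/s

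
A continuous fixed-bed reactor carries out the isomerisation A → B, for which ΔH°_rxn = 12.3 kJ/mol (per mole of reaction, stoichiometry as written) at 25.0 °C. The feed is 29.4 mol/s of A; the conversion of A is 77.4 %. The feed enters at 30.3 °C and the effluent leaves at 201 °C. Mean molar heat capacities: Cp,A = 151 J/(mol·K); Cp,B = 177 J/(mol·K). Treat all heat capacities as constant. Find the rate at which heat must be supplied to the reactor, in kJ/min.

Q_in = 68500 kJ/min

Extent of reaction ξ = 0.774 × 29.4 = 22.756 mol/s
Reaction term: ξ·ΔH°_rxn = 22.756 × 12.3 = 279.89 kJ/s
Sensible, feed 30.3→25 °C: -23.529 kJ/s
Outlet flows (mol/s): A 6.6444, B 22.756
Sensible, products 25→201 °C: 885.46 kJ/s
Q = ΔH = 1141.8 kJ/s = 1141.8 kW
Heat supplied = 68510 kJ/min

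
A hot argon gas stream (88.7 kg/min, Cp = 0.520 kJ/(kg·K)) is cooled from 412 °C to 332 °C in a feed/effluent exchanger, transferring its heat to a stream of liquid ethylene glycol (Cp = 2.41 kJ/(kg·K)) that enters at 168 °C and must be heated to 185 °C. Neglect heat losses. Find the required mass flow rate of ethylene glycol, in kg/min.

ṁ_c = 90.1 kg/min

Heat released by hot stream: Q = 88.7 × 0.520 × (412 − 332) = 3689.9 kJ/min
Energy balance on cold side (adiabatic exchanger): Q = ṁ_c·Cp_c·(T_c,out − T_c,in)
ṁ_c = 3689.9 / [2.41 × (185 − 168)] = 90.064 kg/min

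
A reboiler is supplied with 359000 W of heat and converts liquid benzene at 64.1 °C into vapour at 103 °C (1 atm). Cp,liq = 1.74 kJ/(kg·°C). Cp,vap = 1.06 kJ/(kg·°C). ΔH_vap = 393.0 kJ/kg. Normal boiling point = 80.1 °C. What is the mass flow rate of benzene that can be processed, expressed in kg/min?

Δh = 1.74×(80.1−64.1) + 393.0 + 1.06×(103−80.1) = 445.11 kJ/kg
Q = 359000 W = 359 kJ/s = 21540 kJ/min
ṁ = Q/Δh = 21540 / 445.11 = 48.392 kg/min

ṁ = 48.4 kg/min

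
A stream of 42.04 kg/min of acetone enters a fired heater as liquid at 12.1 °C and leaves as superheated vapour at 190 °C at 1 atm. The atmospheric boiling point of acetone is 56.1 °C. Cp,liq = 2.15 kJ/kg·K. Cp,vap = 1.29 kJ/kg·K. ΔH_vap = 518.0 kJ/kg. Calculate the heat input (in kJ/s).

Q = 550 kJ/s

liquid 12.1→56.1 °C: 94.6 kJ/kg
vaporisation at 56.1 °C: 518 kJ/kg
vapour 56.1→190 °C: 172.73 kJ/kg
Δh = 94.6 + 518 + 172.73 = 785.33 kJ/kg
Q = ṁ·Δh = 42.04 kg/min × 785.33 kJ/kg = 33015 kJ/min
|Q| = 550.26 kW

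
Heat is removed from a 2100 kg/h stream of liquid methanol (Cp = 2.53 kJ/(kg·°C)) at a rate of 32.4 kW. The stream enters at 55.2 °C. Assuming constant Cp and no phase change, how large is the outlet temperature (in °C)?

Q = 32.4 kW = 116640 kJ/h
ΔT = Q/(ṁ·Cp) = 116640/(2100×2.53) = 21.954 K
T_out = 55.2 − 21.954 = 33.246 °C

T_out = 33.2 °C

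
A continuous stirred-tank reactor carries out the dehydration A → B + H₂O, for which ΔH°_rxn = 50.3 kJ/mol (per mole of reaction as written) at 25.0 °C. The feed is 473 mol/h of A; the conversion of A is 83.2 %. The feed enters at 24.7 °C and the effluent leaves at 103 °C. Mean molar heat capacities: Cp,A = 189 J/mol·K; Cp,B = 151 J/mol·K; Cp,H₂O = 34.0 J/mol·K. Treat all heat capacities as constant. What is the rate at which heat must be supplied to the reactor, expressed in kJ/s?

Q_in = 7.41 kJ/s

Extent of reaction ξ = 0.832 × 473 = 393.54 mol/h
Reaction term: ξ·ΔH°_rxn = 393.54 × 50.3 = 19795 kJ/h
Sensible, feed 24.7→25 °C: 26.819 kJ/h
Outlet flows (mol/h): A 79.464, B 393.54, H₂O 393.54
Sensible, products 25→103 °C: 6850.2 kJ/h
Q = ΔH = 26672 kJ/h = 7.4089 kW
Heat supplied = 7.4089 kJ/s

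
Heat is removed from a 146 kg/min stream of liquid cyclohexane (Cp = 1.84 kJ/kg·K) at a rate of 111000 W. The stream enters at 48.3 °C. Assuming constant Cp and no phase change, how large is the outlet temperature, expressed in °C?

Q = 111000 W = 6660 kJ/min
ΔT = Q/(ṁ·Cp) = 6660/(146×1.84) = 24.792 K
T_out = 48.3 − 24.792 = 23.508 °C

T_out = 23.5 °C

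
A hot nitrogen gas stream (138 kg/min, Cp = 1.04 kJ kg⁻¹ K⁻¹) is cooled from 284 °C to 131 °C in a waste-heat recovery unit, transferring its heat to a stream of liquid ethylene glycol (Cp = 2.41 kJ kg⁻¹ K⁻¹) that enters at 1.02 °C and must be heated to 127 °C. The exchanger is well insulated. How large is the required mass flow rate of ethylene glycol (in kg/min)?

ṁ_c = 72.3 kg/min

Heat released by hot stream: Q = 138 × 1.04 × (284 − 131) = 21959 kJ/min
Energy balance on cold side (adiabatic exchanger): Q = ṁ_c·Cp_c·(T_c,out − T_c,in)
ṁ_c = 21959 / [2.41 × (127 − 1.02)] = 72.324 kg/min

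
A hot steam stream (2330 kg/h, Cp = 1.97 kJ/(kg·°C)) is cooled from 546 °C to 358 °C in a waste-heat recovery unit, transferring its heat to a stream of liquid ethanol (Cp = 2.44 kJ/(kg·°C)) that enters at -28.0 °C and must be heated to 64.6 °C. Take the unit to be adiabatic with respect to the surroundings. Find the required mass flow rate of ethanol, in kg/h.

Heat released by hot stream: Q = 2330 × 1.97 × (546 − 358) = 862940 kJ/h
Energy balance on cold side (adiabatic exchanger): Q = ṁ_c·Cp_c·(T_c,out − T_c,in)
ṁ_c = 862940 / [2.44 × (64.6 − -28.0)] = 3819.3 kg/h

ṁ_c = 3820 kg/h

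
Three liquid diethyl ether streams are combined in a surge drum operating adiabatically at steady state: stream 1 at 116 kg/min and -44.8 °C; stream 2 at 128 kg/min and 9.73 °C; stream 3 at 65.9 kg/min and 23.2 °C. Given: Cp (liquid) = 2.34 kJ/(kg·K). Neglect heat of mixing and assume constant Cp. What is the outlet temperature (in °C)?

Adiabatic, steady state ⇒ Σ ṁᵢCp,ᵢ(T_out − Tᵢ) = 0
T_out = Σ ṁᵢCp,ᵢTᵢ / Σ ṁᵢCp,ᵢ
      = -5668.6 / 725.17 = -7.817 °C

T_out = -7.82 °C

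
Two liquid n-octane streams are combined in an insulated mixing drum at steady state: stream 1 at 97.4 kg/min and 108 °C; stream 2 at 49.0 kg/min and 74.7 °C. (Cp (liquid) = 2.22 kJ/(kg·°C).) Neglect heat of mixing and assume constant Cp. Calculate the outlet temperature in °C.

No heat crosses the boundary, so H_out = H_in.
Σ ṁᵢCp,ᵢTᵢ = 97.4×2.22×108 + 49.0×2.22×74.7 = 31478
Σ ṁᵢCp,ᵢ = 97.4×2.22 + 49.0×2.22 = 325.01
T_out = 31478 / 325.01 = 96.855 °C

T_out = 96.9 °C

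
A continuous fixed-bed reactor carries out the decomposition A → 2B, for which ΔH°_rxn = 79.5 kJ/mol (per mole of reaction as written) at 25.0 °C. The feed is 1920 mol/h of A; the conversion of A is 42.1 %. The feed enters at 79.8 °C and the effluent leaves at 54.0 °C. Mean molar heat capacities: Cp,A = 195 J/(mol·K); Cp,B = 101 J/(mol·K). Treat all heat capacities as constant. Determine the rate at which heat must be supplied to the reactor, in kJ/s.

Q_in = 15.2 kJ/s

Extent of reaction ξ = 0.421 × 1920 = 808.32 mol/h
Reaction term: ξ·ΔH°_rxn = 808.32 × 79.5 = 64261 kJ/h
Sensible, feed 79.8→25 °C: -20517 kJ/h
Outlet flows (mol/h): A 1111.7, B 1616.6
Sensible, products 25→54.0 °C: 11022 kJ/h
Q = ΔH = 54766 kJ/h = 15.213 kW
Heat supplied = 15.213 kJ/s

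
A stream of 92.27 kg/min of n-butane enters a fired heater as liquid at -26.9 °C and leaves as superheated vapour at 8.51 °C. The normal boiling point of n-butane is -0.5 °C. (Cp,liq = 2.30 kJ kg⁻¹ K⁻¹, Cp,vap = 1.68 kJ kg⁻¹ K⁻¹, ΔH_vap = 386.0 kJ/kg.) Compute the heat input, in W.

liquid -26.9→-0.5 °C: 60.72 kJ/kg
vaporisation at -0.5 °C: 386 kJ/kg
vapour -0.5→8.51 °C: 15.137 kJ/kg
Δh = 60.72 + 386 + 15.137 = 461.86 kJ/kg
Q = ṁ·Δh = 92.27 kg/min × 461.86 kJ/kg = 42616 kJ/min
|Q| = 710.26 kW = 710260 W

Q = 710000 W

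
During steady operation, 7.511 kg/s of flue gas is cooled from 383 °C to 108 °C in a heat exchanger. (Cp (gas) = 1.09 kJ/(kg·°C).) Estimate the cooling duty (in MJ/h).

Q_c = 8110 MJ/h

Q = ṁ·Cp·ΔT = 7.511 × 1.09 × (108 − 383) = -2251.4 kJ/s
Cooling duty = 8105.1 MJ/h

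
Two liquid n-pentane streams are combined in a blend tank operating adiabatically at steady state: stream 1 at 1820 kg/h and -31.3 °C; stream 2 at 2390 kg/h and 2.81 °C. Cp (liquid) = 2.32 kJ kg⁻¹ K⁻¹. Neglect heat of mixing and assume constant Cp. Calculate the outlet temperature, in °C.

T_out = -11.9 °C

Energy balance with Q = 0: Σ ṁᵢCp,ᵢ(T_out − Tᵢ) = 0
Σ ṁᵢCp,ᵢTᵢ = 1820×2.32×-31.3 + 2390×2.32×2.81 = -116580
Σ ṁᵢCp,ᵢ = 1820×2.32 + 2390×2.32 = 9767.2
T_out = -116580 / 9767.2 = -11.936 °C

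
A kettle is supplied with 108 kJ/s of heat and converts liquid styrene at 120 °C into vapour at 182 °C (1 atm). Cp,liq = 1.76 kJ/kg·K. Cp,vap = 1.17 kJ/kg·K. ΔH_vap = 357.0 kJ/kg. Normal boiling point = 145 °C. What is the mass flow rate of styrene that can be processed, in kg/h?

ṁ = 875 kg/h

Δh = 1.76×(145−120) + 357.0 + 1.17×(182−145) = 444.29 kJ/kg
Q = 108 kJ/s = 108 kJ/s = 388800 kJ/h
ṁ = Q/Δh = 388800 / 444.29 = 875.1 kg/h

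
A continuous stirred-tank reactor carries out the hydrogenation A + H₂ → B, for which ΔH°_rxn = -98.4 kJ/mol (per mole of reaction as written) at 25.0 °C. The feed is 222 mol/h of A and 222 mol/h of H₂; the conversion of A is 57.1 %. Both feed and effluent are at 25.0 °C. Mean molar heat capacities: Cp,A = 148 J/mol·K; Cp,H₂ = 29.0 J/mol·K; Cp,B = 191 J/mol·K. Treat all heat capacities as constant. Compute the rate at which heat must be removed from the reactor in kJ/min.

Q_out = 208 kJ/min

Extent of reaction ξ = 0.571 × 222 = 126.76 mol/h
Reaction term: ξ·ΔH°_rxn = 126.76 × -98.4 = -12473 kJ/h
Q = ΔH = -12473 kJ/h = -3.4648 kW
Heat removed = 207.89 kJ/min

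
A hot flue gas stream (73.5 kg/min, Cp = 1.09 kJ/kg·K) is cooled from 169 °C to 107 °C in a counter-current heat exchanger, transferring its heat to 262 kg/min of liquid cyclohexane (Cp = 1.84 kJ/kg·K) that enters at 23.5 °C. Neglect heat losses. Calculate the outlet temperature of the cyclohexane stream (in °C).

Heat released by hot stream: Q = 73.5 × 1.09 × (169 − 107) = 4967.1 kJ/min
Energy balance on cold side (adiabatic exchanger): Q = ṁ_c·Cp_c·(T_c,out − T_c,in)
T_c,out = 23.5 + 4967.1/(262 × 1.84) = 33.804 °C

T_c,out = 33.8 °C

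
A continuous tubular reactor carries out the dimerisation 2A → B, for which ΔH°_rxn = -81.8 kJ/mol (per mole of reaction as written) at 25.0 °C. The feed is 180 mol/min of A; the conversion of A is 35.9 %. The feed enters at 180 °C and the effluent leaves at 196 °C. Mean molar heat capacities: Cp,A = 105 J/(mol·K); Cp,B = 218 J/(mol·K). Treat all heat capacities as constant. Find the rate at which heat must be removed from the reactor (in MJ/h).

Extent of reaction ξ = 0.359 × 180 / 2 = 32.31 mol/min
Reaction term: ξ·ΔH°_rxn = 32.31 × -81.8 = -2643 kJ/min
Sensible, feed 180→25 °C: -2929.5 kJ/min
Outlet flows (mol/min): A 115.38, B 32.31
Sensible, products 25→196 °C: 3276.1 kJ/min
Q = ΔH = -2296.4 kJ/min = -38.273 kW
Heat removed = 137.78 MJ/h

Q_out = 138 MJ/h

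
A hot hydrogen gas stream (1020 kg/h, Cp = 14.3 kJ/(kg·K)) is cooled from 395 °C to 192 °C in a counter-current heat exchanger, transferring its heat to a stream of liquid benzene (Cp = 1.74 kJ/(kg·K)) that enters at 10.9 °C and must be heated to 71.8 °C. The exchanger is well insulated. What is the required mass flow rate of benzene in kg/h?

Heat released by hot stream: Q = 1020 × 14.3 × (395 − 192) = 2.961e+06 kJ/h
Energy balance on cold side (adiabatic exchanger): Q = ṁ_c·Cp_c·(T_c,out − T_c,in)
ṁ_c = 2.961e+06 / [1.74 × (71.8 − 10.9)] = 27943 kg/h

ṁ_c = 27900 kg/h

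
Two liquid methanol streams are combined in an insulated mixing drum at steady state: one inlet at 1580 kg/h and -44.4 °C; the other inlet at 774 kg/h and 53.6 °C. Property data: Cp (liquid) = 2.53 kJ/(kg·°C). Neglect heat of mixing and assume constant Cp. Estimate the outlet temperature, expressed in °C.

T_out = -12.2 °C

Adiabatic, steady state ⇒ Σ ṁᵢCp,ᵢ(T_out − Tᵢ) = 0
Σ ṁᵢCp,ᵢTᵢ = 1580×2.53×-44.4 + 774×2.53×53.6 = -72524
Σ ṁᵢCp,ᵢ = 1580×2.53 + 774×2.53 = 5955.6
T_out = -72524 / 5955.6 = -12.177 °C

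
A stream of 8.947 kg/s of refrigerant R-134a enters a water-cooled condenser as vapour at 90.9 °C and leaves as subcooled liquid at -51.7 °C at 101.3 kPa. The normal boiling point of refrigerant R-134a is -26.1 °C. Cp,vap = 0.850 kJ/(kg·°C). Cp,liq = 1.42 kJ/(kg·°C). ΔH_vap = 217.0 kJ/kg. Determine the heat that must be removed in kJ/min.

vapour 90.9→-26.1 °C: -99.45 kJ/kg
condensation at -26.1 °C: -217 kJ/kg
liquid -26.1→-51.7 °C: -36.352 kJ/kg
Δh = -99.45 + -217 + -36.352 = -352.8 kJ/kg
Q = ṁ·Δh = 8.947 kg/s × -352.8 kJ/kg = -3156.5 kJ/s
|Q| = 3156.5 kW = 189390 kJ/min

Q_c = 189000 kJ/min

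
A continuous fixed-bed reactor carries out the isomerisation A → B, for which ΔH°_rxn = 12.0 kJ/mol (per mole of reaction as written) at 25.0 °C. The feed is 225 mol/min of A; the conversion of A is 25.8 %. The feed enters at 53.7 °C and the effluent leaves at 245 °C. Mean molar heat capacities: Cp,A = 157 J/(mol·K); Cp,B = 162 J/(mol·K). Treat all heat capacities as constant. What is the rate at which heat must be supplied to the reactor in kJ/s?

Q_in = 125 kJ/s

Extent of reaction ξ = 0.258 × 225 = 58.05 mol/min
Reaction term: ξ·ΔH°_rxn = 58.05 × 12.0 = 696.6 kJ/min
Sensible, feed 53.7→25 °C: -1013.8 kJ/min
Outlet flows (mol/min): A 166.95, B 58.05
Sensible, products 25→245 °C: 7835.4 kJ/min
Q = ΔH = 7518.1 kJ/min = 125.3 kW
Heat supplied = 125.3 kJ/s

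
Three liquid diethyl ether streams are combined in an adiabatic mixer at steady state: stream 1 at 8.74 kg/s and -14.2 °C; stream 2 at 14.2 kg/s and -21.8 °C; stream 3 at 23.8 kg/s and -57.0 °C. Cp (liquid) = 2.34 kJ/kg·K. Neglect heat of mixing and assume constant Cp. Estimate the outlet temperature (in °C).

T_out = -38.3 °C

Energy balance with Q = 0: Σ ṁᵢCp,ᵢ(T_out − Tᵢ) = 0
T_out = Σ ṁᵢCp,ᵢTᵢ / Σ ṁᵢCp,ᵢ
      = -4189.2 / 109.37 = -38.303 °C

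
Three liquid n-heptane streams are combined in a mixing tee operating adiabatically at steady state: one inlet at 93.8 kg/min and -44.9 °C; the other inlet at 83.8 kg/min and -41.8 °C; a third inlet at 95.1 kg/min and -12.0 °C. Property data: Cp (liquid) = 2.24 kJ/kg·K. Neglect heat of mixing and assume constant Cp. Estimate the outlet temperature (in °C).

Adiabatic, steady state ⇒ Σ ṁᵢCp,ᵢ(T_out − Tᵢ) = 0
Σ ṁᵢCp,ᵢTᵢ = 93.8×2.24×-44.9 + 83.8×2.24×-41.8 + 95.1×2.24×-12.0 = -19837
Σ ṁᵢCp,ᵢ = 93.8×2.24 + 83.8×2.24 + 95.1×2.24 = 610.85
T_out = -19837 / 610.85 = -32.474 °C

T_out = -32.5 °C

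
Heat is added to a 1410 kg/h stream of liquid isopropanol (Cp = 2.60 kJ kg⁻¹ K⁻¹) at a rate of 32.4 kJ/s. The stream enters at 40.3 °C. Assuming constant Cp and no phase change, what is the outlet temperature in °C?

T_out = 72.1 °C

Q = 32.4 kJ/s = 116640 kJ/h
ΔT = Q/(ṁ·Cp) = 116640/(1410×2.60) = 31.817 K
T_out = 40.3 + 31.817 = 72.117 °C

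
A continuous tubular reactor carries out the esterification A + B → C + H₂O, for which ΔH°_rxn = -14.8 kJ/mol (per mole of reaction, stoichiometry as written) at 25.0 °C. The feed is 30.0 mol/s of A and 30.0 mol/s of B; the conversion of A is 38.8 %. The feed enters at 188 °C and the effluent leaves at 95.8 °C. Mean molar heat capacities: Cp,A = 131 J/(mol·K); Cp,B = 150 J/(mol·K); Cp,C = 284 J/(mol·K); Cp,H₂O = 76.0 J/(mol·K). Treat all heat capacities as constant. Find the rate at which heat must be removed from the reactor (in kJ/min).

Q_out = 53100 kJ/min

Extent of reaction ξ = 0.388 × 30.0 = 11.64 mol/s
Reaction term: ξ·ΔH°_rxn = 11.64 × -14.8 = -172.27 kJ/s
Sensible, feed 188→25 °C: -1374.1 kJ/s
Outlet flows (mol/s): A 18.36, B 18.36, C 11.64, H₂O 11.64
Sensible, products 25→95.8 °C: 661.95 kJ/s
Q = ΔH = -884.41 kJ/s = -884.41 kW
Heat removed = 53065 kJ/min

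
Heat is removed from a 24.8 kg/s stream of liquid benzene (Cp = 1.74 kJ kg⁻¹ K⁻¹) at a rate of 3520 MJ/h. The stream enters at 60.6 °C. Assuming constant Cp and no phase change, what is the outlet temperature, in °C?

T_out = 37.9 °C

Q = 3520 MJ/h = 977.78 kJ/s
ΔT = Q/(ṁ·Cp) = 977.78/(24.8×1.74) = 22.659 K
T_out = 60.6 − 22.659 = 37.941 °C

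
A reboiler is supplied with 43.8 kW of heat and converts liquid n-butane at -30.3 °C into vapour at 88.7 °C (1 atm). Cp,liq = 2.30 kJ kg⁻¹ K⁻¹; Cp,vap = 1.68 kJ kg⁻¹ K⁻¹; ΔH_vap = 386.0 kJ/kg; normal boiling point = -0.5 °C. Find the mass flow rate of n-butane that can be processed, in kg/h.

ṁ = 261 kg/h

Δh = 2.30×(-0.5−-30.3) + 386.0 + 1.68×(88.7−-0.5) = 604.4 kJ/kg
Q = 43.8 kW = 43.8 kJ/s = 157680 kJ/h
ṁ = Q/Δh = 157680 / 604.4 = 260.89 kg/h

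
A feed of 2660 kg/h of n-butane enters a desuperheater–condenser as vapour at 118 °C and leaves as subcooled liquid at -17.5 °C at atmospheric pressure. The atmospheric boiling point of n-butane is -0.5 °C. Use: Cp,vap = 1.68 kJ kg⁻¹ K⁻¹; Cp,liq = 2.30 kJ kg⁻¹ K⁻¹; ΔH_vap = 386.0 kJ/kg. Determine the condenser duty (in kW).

vapour 118→-0.5 °C: -199.08 kJ/kg
condensation at -0.5 °C: -386 kJ/kg
liquid -0.5→-17.5 °C: -39.1 kJ/kg
Δh = -199.08 + -386 + -39.1 = -624.18 kJ/kg
Q = ṁ·Δh = 2660 kg/h × -624.18 kJ/kg = -1.6603e+06 kJ/h
|Q| = 461.2 kW

Q_c = 461 kW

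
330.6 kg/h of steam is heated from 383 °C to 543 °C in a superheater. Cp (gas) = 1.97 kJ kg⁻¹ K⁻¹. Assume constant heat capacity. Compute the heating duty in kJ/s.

Q = ṁ·Cp·ΔT = 330.6 × 1.97 × (543 − 383) = 104210 kJ/h
Converting: 104210 / 3600 s = 28.946 kW

Q = 28.9 kJ/s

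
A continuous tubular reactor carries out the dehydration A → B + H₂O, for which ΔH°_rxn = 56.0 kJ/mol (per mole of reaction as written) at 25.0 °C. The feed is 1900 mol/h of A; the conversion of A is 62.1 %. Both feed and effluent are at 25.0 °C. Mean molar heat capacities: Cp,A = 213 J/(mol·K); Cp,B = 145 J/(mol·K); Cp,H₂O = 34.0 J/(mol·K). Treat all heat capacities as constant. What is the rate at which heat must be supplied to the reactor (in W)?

Extent of reaction ξ = 0.621 × 1900 = 1179.9 mol/h
Reaction term: ξ·ΔH°_rxn = 1179.9 × 56.0 = 66074 kJ/h
Q = ΔH = 66074 kJ/h = 18.354 kW
Heat supplied = 18354 W

Q_in = 18400 W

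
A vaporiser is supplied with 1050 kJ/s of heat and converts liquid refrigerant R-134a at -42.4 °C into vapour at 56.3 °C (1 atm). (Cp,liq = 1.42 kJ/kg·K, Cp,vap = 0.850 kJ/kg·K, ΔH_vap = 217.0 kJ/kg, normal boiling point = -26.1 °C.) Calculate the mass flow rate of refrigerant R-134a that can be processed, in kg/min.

ṁ = 203 kg/min

Δh = 1.42×(-26.1−-42.4) + 217.0 + 0.850×(56.3−-26.1) = 310.19 kJ/kg
Q = 1050 kJ/s = 1050 kJ/s = 63000 kJ/min
ṁ = Q/Δh = 63000 / 310.19 = 203.1 kg/min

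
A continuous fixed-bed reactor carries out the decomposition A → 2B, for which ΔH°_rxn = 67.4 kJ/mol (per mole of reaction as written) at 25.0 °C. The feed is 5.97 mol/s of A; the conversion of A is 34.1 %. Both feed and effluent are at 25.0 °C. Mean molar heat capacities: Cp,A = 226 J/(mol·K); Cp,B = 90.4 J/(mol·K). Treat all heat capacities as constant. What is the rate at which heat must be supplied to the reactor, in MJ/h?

Q_in = 494 MJ/h

Extent of reaction ξ = 0.341 × 5.97 = 2.0358 mol/s
Reaction term: ξ·ΔH°_rxn = 2.0358 × 67.4 = 137.21 kJ/s
Q = ΔH = 137.21 kJ/s = 137.21 kW
Heat supplied = 493.96 MJ/h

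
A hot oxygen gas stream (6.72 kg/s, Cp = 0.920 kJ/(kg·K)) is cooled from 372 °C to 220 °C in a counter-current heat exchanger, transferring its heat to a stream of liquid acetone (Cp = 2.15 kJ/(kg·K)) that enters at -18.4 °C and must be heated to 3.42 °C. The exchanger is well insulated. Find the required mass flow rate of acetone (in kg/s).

ṁ_c = 20.0 kg/s

Heat released by hot stream: Q = 6.72 × 0.920 × (372 − 220) = 939.72 kJ/s
Energy balance on cold side (adiabatic exchanger): Q = ṁ_c·Cp_c·(T_c,out − T_c,in)
ṁ_c = 939.72 / [2.15 × (3.42 − -18.4)] = 20.031 kg/s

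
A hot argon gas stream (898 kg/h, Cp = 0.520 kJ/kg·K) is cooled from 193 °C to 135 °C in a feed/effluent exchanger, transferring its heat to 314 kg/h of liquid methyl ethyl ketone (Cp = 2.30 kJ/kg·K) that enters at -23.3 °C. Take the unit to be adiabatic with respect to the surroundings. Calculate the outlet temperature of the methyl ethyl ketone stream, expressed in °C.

T_c,out = 14.2 °C

Heat released by hot stream: Q = 898 × 0.520 × (193 − 135) = 27084 kJ/h
Energy balance on cold side (adiabatic exchanger): Q = ṁ_c·Cp_c·(T_c,out − T_c,in)
T_c,out = -23.3 + 27084/(314 × 2.30) = 14.202 °C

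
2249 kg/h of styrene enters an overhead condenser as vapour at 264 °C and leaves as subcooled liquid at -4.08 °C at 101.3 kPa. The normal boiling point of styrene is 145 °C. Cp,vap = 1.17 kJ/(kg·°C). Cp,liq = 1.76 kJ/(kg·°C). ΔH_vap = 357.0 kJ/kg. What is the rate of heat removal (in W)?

Q_c = 474000 W

vapour 264→145 °C: -139.23 kJ/kg
condensation at 145 °C: -357 kJ/kg
liquid 145→-4.08 °C: -262.38 kJ/kg
Δh = -139.23 + -357 + -262.38 = -758.61 kJ/kg
Q = ṁ·Δh = 2249 kg/h × -758.61 kJ/kg = -1.7061e+06 kJ/h
|Q| = 473.92 kW = 473920 W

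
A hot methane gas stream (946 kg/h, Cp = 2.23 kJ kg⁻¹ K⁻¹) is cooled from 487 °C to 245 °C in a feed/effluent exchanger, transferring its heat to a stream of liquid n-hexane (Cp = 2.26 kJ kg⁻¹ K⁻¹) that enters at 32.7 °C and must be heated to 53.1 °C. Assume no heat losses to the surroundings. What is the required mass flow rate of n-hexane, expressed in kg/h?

Heat released by hot stream: Q = 946 × 2.23 × (487 − 245) = 510520 kJ/h
Energy balance on cold side (adiabatic exchanger): Q = ṁ_c·Cp_c·(T_c,out − T_c,in)
ṁ_c = 510520 / [2.26 × (53.1 − 32.7)] = 11073 kg/h

ṁ_c = 11100 kg/h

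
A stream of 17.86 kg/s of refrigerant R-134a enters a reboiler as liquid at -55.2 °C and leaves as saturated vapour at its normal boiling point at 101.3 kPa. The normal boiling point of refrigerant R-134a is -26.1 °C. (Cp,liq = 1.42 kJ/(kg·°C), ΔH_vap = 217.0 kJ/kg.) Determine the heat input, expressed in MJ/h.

liquid -55.2→-26.1 °C: 41.322 kJ/kg
vaporisation at -26.1 °C: 217 kJ/kg
Δh = 41.322 + 217 = 258.32 kJ/kg
Q = ṁ·Δh = 17.86 kg/s × 258.32 kJ/kg = 4613.6 kJ/s
|Q| = 4613.6 kW = 16609 MJ/h

Q = 16600 MJ/h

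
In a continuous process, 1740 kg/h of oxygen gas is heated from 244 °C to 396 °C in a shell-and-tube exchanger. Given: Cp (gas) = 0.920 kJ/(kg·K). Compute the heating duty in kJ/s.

Q = 67.6 kJ/s

Q = ṁ·Cp·ΔT = 1740 × 0.920 × (396 − 244) = 243320 kJ/h
Converting: 243320 / 3600 s = 67.589 kW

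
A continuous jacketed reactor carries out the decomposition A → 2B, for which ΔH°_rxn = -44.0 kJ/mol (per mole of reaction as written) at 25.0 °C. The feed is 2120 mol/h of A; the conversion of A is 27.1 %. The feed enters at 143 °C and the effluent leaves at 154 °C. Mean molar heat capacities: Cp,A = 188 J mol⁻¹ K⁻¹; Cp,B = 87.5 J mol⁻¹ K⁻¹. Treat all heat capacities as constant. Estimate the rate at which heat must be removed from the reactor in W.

Q_out = 6070 W

Extent of reaction ξ = 0.271 × 2120 = 574.52 mol/h
Reaction term: ξ·ΔH°_rxn = 574.52 × -44.0 = -25279 kJ/h
Sensible, feed 143→25 °C: -47030 kJ/h
Outlet flows (mol/h): A 1545.5, B 1149
Sensible, products 25→154 °C: 50451 kJ/h
Q = ΔH = -21858 kJ/h = -6.0717 kW
Heat removed = 6071.7 W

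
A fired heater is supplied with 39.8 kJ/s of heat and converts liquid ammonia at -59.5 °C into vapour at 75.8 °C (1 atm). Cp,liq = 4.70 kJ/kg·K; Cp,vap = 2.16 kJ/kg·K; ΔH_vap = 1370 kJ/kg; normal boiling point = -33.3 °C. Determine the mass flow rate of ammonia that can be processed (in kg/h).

ṁ = 82.9 kg/h

Δh = 4.70×(-33.3−-59.5) + 1370 + 2.16×(75.8−-33.3) = 1728.8 kJ/kg
Q = 39.8 kJ/s = 39.8 kJ/s = 143280 kJ/h
ṁ = Q/Δh = 143280 / 1728.8 = 82.878 kg/h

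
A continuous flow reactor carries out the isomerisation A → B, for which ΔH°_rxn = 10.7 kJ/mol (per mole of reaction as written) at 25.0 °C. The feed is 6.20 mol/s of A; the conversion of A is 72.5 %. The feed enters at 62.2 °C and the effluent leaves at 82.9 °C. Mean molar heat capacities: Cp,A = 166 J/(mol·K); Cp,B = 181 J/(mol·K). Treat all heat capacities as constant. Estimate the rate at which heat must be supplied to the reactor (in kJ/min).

Q_in = 4400 kJ/min

Extent of reaction ξ = 0.725 × 6.20 = 4.495 mol/s
Reaction term: ξ·ΔH°_rxn = 4.495 × 10.7 = 48.096 kJ/s
Sensible, feed 62.2→25 °C: -38.286 kJ/s
Outlet flows (mol/s): A 1.705, B 4.495
Sensible, products 25→82.9 °C: 63.495 kJ/s
Q = ΔH = 73.305 kJ/s = 73.305 kW
Heat supplied = 4398.3 kJ/min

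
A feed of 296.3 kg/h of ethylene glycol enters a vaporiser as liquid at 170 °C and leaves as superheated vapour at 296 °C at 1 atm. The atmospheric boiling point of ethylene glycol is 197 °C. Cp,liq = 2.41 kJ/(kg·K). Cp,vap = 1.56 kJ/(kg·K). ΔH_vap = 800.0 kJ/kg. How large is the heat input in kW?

Q = 83.9 kW

liquid 170→197 °C: 65.07 kJ/kg
vaporisation at 197 °C: 800 kJ/kg
vapour 197→296 °C: 154.44 kJ/kg
Δh = 65.07 + 800 + 154.44 = 1019.5 kJ/kg
Q = ṁ·Δh = 296.3 kg/h × 1019.5 kJ/kg = 302080 kJ/h
|Q| = 83.911 kW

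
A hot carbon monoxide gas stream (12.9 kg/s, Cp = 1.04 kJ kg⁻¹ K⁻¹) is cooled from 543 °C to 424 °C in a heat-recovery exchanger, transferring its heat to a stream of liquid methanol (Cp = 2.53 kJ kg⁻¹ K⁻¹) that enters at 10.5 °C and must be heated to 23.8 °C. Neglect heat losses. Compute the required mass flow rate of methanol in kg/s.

Heat released by hot stream: Q = 12.9 × 1.04 × (543 − 424) = 1596.5 kJ/s
Energy balance on cold side (adiabatic exchanger): Q = ṁ_c·Cp_c·(T_c,out − T_c,in)
ṁ_c = 1596.5 / [2.53 × (23.8 − 10.5)] = 47.446 kg/s

ṁ_c = 47.4 kg/s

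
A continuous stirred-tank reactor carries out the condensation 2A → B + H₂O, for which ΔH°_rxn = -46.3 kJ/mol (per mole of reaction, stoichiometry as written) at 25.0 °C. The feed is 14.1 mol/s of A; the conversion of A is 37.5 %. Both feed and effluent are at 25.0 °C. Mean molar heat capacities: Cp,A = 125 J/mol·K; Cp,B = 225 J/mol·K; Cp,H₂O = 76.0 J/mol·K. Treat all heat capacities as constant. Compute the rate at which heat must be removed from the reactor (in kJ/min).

Q_out = 7340 kJ/min

Extent of reaction ξ = 0.375 × 14.1 / 2 = 2.6437 mol/s
Reaction term: ξ·ΔH°_rxn = 2.6437 × -46.3 = -122.41 kJ/s
Q = ΔH = -122.41 kJ/s = -122.41 kW
Heat removed = 7344.3 kJ/min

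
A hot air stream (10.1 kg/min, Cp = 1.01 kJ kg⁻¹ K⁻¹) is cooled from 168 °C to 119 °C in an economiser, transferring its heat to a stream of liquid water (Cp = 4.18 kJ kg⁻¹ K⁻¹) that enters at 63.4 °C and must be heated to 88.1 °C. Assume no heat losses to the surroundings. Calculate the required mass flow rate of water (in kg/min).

ṁ_c = 4.84 kg/min

Heat released by hot stream: Q = 10.1 × 1.01 × (168 − 119) = 499.85 kJ/min
Energy balance on cold side (adiabatic exchanger): Q = ṁ_c·Cp_c·(T_c,out − T_c,in)
ṁ_c = 499.85 / [4.18 × (88.1 − 63.4)] = 4.8413 kg/min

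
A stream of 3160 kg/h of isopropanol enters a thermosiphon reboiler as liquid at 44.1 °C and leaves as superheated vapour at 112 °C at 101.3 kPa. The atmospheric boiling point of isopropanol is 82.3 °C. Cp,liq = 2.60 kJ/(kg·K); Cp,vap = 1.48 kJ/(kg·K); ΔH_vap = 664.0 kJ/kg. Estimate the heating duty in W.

liquid 44.1→82.3 °C: 99.32 kJ/kg
vaporisation at 82.3 °C: 664 kJ/kg
vapour 82.3→112 °C: 43.956 kJ/kg
Δh = 99.32 + 664 + 43.956 = 807.28 kJ/kg
Q = ṁ·Δh = 3160 kg/h × 807.28 kJ/kg = 2.551e+06 kJ/h
|Q| = 708.61 kW = 708610 W

Q = 709000 W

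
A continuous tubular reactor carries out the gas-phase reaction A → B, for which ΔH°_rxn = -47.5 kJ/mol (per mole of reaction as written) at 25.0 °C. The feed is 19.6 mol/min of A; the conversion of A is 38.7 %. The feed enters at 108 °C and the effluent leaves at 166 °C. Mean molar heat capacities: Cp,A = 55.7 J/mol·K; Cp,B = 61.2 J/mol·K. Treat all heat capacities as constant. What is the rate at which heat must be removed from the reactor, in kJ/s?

Extent of reaction ξ = 0.387 × 19.6 = 7.5852 mol/min
Reaction term: ξ·ΔH°_rxn = 7.5852 × -47.5 = -360.3 kJ/min
Sensible, feed 108→25 °C: -90.613 kJ/min
Outlet flows (mol/min): A 12.015, B 7.5852
Sensible, products 25→166 °C: 159.81 kJ/min
Q = ΔH = -291.09 kJ/min = -4.8516 kW
Heat removed = 4.8516 kJ/s

Q_out = 4.85 kJ/s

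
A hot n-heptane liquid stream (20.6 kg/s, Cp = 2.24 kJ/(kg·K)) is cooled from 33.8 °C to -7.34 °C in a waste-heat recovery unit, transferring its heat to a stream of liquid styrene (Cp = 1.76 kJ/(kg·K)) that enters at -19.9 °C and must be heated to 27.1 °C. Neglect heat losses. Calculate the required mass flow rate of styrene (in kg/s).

ṁ_c = 22.9 kg/s

Heat released by hot stream: Q = 20.6 × 2.24 × (33.8 − -7.34) = 1898.4 kJ/s
Energy balance on cold side (adiabatic exchanger): Q = ṁ_c·Cp_c·(T_c,out − T_c,in)
ṁ_c = 1898.4 / [1.76 × (27.1 − -19.9)] = 22.949 kg/s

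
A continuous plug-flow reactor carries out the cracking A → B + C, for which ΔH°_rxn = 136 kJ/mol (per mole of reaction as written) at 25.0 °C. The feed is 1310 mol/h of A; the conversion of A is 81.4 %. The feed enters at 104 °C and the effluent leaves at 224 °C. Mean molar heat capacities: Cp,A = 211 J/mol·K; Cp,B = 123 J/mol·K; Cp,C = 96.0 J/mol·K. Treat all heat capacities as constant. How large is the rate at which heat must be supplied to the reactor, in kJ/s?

Extent of reaction ξ = 0.814 × 1310 = 1066.3 mol/h
Reaction term: ξ·ΔH°_rxn = 1066.3 × 136 = 145020 kJ/h
Sensible, feed 104→25 °C: -21836 kJ/h
Outlet flows (mol/h): A 243.66, B 1066.3, C 1066.3
Sensible, products 25→224 °C: 56703 kJ/h
Q = ΔH = 179890 kJ/h = 49.969 kW
Heat supplied = 49.969 kJ/s

Q_in = 50.0 kJ/s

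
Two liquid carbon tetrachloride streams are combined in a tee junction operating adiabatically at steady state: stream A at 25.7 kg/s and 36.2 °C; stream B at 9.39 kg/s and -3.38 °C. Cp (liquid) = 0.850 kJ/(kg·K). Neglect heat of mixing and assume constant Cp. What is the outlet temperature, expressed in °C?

T_out = 25.6 °C

Adiabatic, steady state ⇒ Σ ṁᵢCp,ᵢ(T_out − Tᵢ) = 0
T_out = Σ ṁᵢCp,ᵢTᵢ / Σ ṁᵢCp,ᵢ
      = 763.81 / 29.826 = 25.608 °C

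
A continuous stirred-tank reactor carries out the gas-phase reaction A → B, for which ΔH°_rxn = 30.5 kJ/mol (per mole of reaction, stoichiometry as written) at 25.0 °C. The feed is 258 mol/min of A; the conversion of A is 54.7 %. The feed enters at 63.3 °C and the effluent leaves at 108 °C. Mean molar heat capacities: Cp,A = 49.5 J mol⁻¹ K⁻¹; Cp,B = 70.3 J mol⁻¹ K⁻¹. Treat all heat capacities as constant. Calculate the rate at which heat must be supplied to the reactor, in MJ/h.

Extent of reaction ξ = 0.547 × 258 = 141.13 mol/min
Reaction term: ξ·ΔH°_rxn = 141.13 × 30.5 = 4304.3 kJ/min
Sensible, feed 63.3→25 °C: -489.13 kJ/min
Outlet flows (mol/min): A 116.87, B 141.13
Sensible, products 25→108 °C: 1303.6 kJ/min
Q = ΔH = 5118.8 kJ/min = 85.314 kW
Heat supplied = 307.13 MJ/h

Q_in = 307 MJ/h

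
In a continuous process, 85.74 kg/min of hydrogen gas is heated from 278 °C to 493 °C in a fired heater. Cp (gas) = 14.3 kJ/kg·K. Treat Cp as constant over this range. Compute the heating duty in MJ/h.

Q = ṁ·Cp·ΔT = 85.74 × 14.3 × (493 − 278) = 263610 kJ/min
Converting: 263610 / 60 s = 4393.5 kW
Heating duty = 15816 MJ/h

Q = 15800 MJ/h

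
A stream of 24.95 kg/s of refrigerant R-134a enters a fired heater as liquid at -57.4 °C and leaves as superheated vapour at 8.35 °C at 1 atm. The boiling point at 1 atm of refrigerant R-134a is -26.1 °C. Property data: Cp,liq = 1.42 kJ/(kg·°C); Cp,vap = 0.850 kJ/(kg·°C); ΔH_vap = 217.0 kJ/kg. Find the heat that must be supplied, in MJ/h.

Q = 26100 MJ/h

liquid -57.4→-26.1 °C: 44.446 kJ/kg
vaporisation at -26.1 °C: 217 kJ/kg
vapour -26.1→8.35 °C: 29.283 kJ/kg
Δh = 44.446 + 217 + 29.283 = 290.73 kJ/kg
Q = ṁ·Δh = 24.95 kg/s × 290.73 kJ/kg = 7253.7 kJ/s
|Q| = 7253.7 kW = 26113 MJ/h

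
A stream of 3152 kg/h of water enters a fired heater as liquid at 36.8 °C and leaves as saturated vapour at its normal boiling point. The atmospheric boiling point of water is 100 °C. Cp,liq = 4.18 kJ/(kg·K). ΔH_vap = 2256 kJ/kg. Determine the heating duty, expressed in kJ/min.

Q = 132000 kJ/min

liquid 36.8→100 °C: 264.18 kJ/kg
vaporisation at 100 °C: 2256 kJ/kg
Δh = 264.18 + 2256 = 2520.2 kJ/kg
Q = ṁ·Δh = 3152 kg/h × 2520.2 kJ/kg = 7.9436e+06 kJ/h
|Q| = 2206.6 kW = 132390 kJ/min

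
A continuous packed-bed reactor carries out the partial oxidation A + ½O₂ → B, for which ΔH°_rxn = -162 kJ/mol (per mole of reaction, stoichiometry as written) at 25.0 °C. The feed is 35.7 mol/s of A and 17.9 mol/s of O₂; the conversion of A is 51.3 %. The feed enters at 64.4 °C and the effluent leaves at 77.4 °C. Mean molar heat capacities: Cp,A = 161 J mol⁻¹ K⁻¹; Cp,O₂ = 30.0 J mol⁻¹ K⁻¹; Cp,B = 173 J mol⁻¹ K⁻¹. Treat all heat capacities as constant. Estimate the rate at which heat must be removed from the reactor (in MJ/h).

Extent of reaction ξ = 0.513 × 35.7 = 18.314 mol/s
Reaction term: ξ·ΔH°_rxn = 18.314 × -162 = -2966.9 kJ/s
Sensible, feed 64.4→25 °C: -247.62 kJ/s
Outlet flows (mol/s): A 17.386, O₂ 8.7429, B 18.314
Sensible, products 25→77.4 °C: 326.44 kJ/s
Q = ΔH = -2888.1 kJ/s = -2888.1 kW
Heat removed = 10397 MJ/h

Q_out = 10400 MJ/h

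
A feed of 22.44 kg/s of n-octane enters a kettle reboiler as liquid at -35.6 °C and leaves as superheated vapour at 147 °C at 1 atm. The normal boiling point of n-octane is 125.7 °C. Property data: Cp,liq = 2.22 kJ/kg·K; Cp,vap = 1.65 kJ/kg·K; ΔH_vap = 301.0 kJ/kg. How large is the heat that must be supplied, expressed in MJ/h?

Q = 56100 MJ/h

liquid -35.6→125.7 °C: 358.09 kJ/kg
vaporisation at 125.7 °C: 301 kJ/kg
vapour 125.7→147 °C: 35.145 kJ/kg
Δh = 358.09 + 301 + 35.145 = 694.23 kJ/kg
Q = ṁ·Δh = 22.44 kg/s × 694.23 kJ/kg = 15579 kJ/s
|Q| = 15579 kW = 56083 MJ/h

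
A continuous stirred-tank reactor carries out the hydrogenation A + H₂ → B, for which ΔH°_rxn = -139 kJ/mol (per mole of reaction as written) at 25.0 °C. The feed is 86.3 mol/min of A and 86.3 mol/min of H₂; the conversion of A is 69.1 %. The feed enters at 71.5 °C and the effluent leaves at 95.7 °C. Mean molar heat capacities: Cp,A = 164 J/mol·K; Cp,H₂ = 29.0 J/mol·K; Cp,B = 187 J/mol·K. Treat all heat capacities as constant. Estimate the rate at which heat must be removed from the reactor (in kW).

Extent of reaction ξ = 0.691 × 86.3 = 59.633 mol/min
Reaction term: ξ·ΔH°_rxn = 59.633 × -139 = -8289 kJ/min
Sensible, feed 71.5→25 °C: -774.5 kJ/min
Outlet flows (mol/min): A 26.667, H₂ 26.667, B 59.633
Sensible, products 25→95.7 °C: 1152.3 kJ/min
Q = ΔH = -7911.3 kJ/min = -131.85 kW
Heat removed = 131.85 kW

Q_out = 132 kW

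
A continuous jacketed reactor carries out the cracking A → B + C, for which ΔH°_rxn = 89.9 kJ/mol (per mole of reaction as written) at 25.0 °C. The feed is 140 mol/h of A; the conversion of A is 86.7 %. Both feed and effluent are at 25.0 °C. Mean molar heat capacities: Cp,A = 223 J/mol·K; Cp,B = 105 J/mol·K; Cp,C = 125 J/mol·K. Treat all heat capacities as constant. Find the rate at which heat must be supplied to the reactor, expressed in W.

Extent of reaction ξ = 0.867 × 140 = 121.38 mol/h
Reaction term: ξ·ΔH°_rxn = 121.38 × 89.9 = 10912 kJ/h
Q = ΔH = 10912 kJ/h = 3.0311 kW
Heat supplied = 3031.1 W

Q_in = 3030 W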